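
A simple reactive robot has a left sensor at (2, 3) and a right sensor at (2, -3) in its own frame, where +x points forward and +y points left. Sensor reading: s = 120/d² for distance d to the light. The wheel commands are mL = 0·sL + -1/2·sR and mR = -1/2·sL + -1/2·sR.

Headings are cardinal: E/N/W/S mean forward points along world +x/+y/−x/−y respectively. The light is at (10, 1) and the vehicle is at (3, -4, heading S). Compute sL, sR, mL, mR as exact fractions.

left sensor world pos  = (6, -6); dL² = 65
right sensor world pos = (0, -6); dR² = 149
sL = 120/65 = 24/13
sR = 120/149 = 120/149
mL = 0·sL + -1/2·sR = -60/149
mR = -1/2·sL + -1/2·sR = -2568/1937

24/13 120/149 -60/149 -2568/1937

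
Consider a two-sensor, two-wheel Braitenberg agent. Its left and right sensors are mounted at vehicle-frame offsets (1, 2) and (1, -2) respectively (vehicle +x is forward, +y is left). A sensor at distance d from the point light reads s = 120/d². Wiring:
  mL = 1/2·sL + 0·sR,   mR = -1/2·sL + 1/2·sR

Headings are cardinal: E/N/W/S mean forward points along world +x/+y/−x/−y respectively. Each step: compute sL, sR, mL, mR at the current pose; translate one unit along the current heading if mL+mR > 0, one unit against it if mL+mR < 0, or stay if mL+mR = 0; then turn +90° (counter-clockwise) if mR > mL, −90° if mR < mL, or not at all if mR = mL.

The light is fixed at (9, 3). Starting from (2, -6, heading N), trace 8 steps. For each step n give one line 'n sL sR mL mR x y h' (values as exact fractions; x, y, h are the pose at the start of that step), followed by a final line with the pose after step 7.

0 24/29 120/89 12/29 672/2581 2 -6 N
1 5/3 15/17 5/6 -20/51 2 -5 E
2 120/97 24/29 60/97 -576/2813 3 -5 S
3 12/17 60/49 6/17 216/833 3 -6 W
4 24/29 120/89 12/29 672/2581 2 -6 N
5 5/3 15/17 5/6 -20/51 2 -5 E
6 120/97 24/29 60/97 -576/2813 3 -5 S
7 12/17 60/49 6/17 216/833 3 -6 W
final 2 -6 N

n=0: pose=(2,-6,N); sL=24/29, sR=120/89; mL=12/29, mR=672/2581; mL+mR=60/89 → advance +1; mR−mL=-396/2581 → turn -1·90°
n=1: pose=(2,-5,E); sL=5/3, sR=15/17; mL=5/6, mR=-20/51; mL+mR=15/34 → advance +1; mR−mL=-125/102 → turn -1·90°
n=2: pose=(3,-5,S); sL=120/97, sR=24/29; mL=60/97, mR=-576/2813; mL+mR=12/29 → advance +1; mR−mL=-2316/2813 → turn -1·90°
n=3: pose=(3,-6,W); sL=12/17, sR=60/49; mL=6/17, mR=216/833; mL+mR=30/49 → advance +1; mR−mL=-78/833 → turn -1·90°
n=4: pose=(2,-6,N); sL=24/29, sR=120/89; mL=12/29, mR=672/2581; mL+mR=60/89 → advance +1; mR−mL=-396/2581 → turn -1·90°
n=5: pose=(2,-5,E); sL=5/3, sR=15/17; mL=5/6, mR=-20/51; mL+mR=15/34 → advance +1; mR−mL=-125/102 → turn -1·90°
n=6: pose=(3,-5,S); sL=120/97, sR=24/29; mL=60/97, mR=-576/2813; mL+mR=12/29 → advance +1; mR−mL=-2316/2813 → turn -1·90°
n=7: pose=(3,-6,W); sL=12/17, sR=60/49; mL=6/17, mR=216/833; mL+mR=30/49 → advance +1; mR−mL=-78/833 → turn -1·90°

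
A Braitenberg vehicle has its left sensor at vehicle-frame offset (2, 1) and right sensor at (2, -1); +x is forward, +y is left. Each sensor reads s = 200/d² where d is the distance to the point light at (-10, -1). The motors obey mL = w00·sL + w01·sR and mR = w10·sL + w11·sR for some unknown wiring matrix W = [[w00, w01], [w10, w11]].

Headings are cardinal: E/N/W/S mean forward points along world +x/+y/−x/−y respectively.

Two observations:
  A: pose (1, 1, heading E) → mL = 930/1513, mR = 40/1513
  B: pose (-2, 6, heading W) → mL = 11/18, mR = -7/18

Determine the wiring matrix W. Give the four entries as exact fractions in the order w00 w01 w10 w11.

obs A: pose=(1,1,E) → sL=100/89, sR=20/17, mL=930/1513, mR=40/1513
obs B: pose=(-2,6,W) → sL=25/9, sR=2, mL=11/18, mR=-7/18
sensor matrix S = [[100/89, 20/17], [25/9, 2]]; det S = -13900/13617
solve [mL_A; mL_B] = S·[w00; w01] and [mR_A; mR_B] = S·[w10; w11]:
  w00 = -1/2, w01 = 1, w10 = -1/2, w11 = 1/2

-1/2 1 -1/2 1/2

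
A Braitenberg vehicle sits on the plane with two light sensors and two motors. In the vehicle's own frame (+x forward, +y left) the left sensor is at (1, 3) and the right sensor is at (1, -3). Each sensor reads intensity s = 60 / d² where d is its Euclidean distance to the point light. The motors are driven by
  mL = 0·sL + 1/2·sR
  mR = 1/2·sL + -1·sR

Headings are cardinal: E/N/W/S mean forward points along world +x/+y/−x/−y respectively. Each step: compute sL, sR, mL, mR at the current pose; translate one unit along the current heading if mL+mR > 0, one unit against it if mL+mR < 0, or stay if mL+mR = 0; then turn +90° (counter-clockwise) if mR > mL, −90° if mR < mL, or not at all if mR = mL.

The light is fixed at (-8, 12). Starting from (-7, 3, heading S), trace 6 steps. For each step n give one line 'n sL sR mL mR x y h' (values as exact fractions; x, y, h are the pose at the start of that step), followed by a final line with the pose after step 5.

0 15/29 15/26 15/52 -120/377 -7 3 S
1 60/121 12/5 6/5 -1302/605 -7 4 W
2 6/5 30/37 15/37 -39/185 -6 4 N
3 12/5 60/109 30/109 354/545 -6 5 E
4 5/3 5/6 5/12 0 -5 5 N
5 12/5 60/97 30/97 282/485 -5 6 E
final -4 6 N

n=0: pose=(-7,3,S); sL=15/29, sR=15/26; mL=15/52, mR=-120/377; mL+mR=-45/1508 → advance -1; mR−mL=-915/1508 → turn -1·90°
n=1: pose=(-7,4,W); sL=60/121, sR=12/5; mL=6/5, mR=-1302/605; mL+mR=-576/605 → advance -1; mR−mL=-2028/605 → turn -1·90°
n=2: pose=(-6,4,N); sL=6/5, sR=30/37; mL=15/37, mR=-39/185; mL+mR=36/185 → advance +1; mR−mL=-114/185 → turn -1·90°
n=3: pose=(-6,5,E); sL=12/5, sR=60/109; mL=30/109, mR=354/545; mL+mR=504/545 → advance +1; mR−mL=204/545 → turn +1·90°
n=4: pose=(-5,5,N); sL=5/3, sR=5/6; mL=5/12, mR=0; mL+mR=5/12 → advance +1; mR−mL=-5/12 → turn -1·90°
n=5: pose=(-5,6,E); sL=12/5, sR=60/97; mL=30/97, mR=282/485; mL+mR=432/485 → advance +1; mR−mL=132/485 → turn +1·90°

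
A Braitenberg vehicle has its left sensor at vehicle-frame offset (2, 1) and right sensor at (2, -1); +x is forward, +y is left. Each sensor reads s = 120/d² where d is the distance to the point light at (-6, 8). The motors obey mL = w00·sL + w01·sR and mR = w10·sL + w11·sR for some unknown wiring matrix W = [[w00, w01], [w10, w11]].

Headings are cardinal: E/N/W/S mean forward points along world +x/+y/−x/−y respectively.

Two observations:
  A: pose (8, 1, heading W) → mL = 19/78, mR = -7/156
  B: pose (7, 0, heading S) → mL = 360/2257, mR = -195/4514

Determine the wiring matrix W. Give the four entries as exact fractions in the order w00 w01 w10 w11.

obs A: pose=(8,1,W) → sL=15/26, sR=2/3, mL=19/78, mR=-7/156
obs B: pose=(7,0,S) → sL=15/37, sR=30/61, mL=360/2257, mR=-195/4514
sensor matrix S = [[15/26, 2/3], [15/37, 30/61]]; det S = 395/29341
solve [mL_A; mL_B] = S·[w00; w01] and [mR_A; mR_B] = S·[w10; w11]:
  w00 = 1, w01 = -1/2, w10 = 1/2, w11 = -1/2

1 -1/2 1/2 -1/2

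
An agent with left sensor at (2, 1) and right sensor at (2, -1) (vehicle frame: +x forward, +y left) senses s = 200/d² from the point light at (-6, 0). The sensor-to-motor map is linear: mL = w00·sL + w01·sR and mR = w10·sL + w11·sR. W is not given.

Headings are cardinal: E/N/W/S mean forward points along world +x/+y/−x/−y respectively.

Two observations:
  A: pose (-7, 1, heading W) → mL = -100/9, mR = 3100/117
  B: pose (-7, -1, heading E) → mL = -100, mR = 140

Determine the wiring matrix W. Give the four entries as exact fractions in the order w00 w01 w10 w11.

obs A: pose=(-7,1,W) → sL=200/9, sR=200/13, mL=-100/9, mR=3100/117
obs B: pose=(-7,-1,E) → sL=200, sR=40, mL=-100, mR=140
sensor matrix S = [[200/9, 200/13], [200, 40]]; det S = -256000/117
solve [mL_A; mL_B] = S·[w00; w01] and [mR_A; mR_B] = S·[w10; w11]:
  w00 = -1/2, w01 = 0, w10 = 1/2, w11 = 1

-1/2 0 1/2 1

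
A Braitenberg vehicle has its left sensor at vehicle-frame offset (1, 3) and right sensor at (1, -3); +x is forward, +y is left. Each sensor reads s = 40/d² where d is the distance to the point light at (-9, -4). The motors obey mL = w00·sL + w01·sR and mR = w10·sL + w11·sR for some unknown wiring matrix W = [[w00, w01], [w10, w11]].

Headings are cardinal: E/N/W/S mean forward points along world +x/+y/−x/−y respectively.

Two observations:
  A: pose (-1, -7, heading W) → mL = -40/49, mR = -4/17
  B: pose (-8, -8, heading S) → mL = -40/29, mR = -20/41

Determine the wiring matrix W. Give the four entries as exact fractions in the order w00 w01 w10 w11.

obs A: pose=(-1,-7,W) → sL=8/17, sR=40/49, mL=-40/49, mR=-4/17
obs B: pose=(-8,-8,S) → sL=40/41, sR=40/29, mL=-40/29, mR=-20/41
sensor matrix S = [[8/17, 40/49], [40/41, 40/29]]; det S = -145920/990437
solve [mL_A; mL_B] = S·[w00; w01] and [mR_A; mR_B] = S·[w10; w11]:
  w00 = 0, w01 = -1, w10 = -1/2, w11 = 0

0 -1 -1/2 0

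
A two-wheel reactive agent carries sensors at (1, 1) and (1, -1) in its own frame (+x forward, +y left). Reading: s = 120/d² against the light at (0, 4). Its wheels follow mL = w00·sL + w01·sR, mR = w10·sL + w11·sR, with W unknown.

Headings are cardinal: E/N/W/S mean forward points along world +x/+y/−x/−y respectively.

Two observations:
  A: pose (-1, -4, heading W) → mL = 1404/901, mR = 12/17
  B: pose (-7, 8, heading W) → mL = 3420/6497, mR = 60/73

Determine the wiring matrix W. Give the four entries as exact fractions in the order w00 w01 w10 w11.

-1/2 1 1/2 0

obs A: pose=(-1,-4,W) → sL=24/17, sR=120/53, mL=1404/901, mR=12/17
obs B: pose=(-7,8,W) → sL=120/73, sR=120/89, mL=3420/6497, mR=60/73
sensor matrix S = [[24/17, 120/53], [120/73, 120/89]]; det S = -10644480/5853797
solve [mL_A; mL_B] = S·[w00; w01] and [mR_A; mR_B] = S·[w10; w11]:
  w00 = -1/2, w01 = 1, w10 = 1/2, w11 = 0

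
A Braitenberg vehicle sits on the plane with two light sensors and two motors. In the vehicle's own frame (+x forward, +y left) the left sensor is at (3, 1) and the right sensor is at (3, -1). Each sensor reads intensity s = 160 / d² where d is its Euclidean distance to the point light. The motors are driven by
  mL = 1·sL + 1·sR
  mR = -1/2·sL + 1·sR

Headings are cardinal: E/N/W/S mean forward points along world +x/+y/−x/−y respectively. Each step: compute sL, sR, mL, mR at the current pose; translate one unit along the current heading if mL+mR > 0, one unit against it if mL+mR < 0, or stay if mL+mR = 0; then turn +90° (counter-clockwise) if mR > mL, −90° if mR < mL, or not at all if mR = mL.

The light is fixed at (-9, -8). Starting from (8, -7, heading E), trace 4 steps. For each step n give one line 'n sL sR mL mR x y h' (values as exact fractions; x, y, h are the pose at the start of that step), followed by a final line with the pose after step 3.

n=0: pose=(8,-7,E); sL=40/101, sR=2/5; mL=402/505, mR=102/505; mL+mR=504/505 → advance +1; mR−mL=-60/101 → turn -1·90°
n=1: pose=(9,-7,S); sL=32/73, sR=160/293; mL=21056/21389, mR=6992/21389; mL+mR=28048/21389 → advance +1; mR−mL=-48/73 → turn -1·90°
n=2: pose=(9,-8,W); sL=80/113, sR=80/113; mL=160/113, mR=40/113; mL+mR=200/113 → advance +1; mR−mL=-120/113 → turn -1·90°
n=3: pose=(8,-8,N); sL=32/53, sR=160/333; mL=19136/17649, mR=3152/17649; mL+mR=22288/17649 → advance +1; mR−mL=-48/53 → turn -1·90°

0 40/101 2/5 402/505 102/505 8 -7 E
1 32/73 160/293 21056/21389 6992/21389 9 -7 S
2 80/113 80/113 160/113 40/113 9 -8 W
3 32/53 160/333 19136/17649 3152/17649 8 -8 N
final 8 -7 E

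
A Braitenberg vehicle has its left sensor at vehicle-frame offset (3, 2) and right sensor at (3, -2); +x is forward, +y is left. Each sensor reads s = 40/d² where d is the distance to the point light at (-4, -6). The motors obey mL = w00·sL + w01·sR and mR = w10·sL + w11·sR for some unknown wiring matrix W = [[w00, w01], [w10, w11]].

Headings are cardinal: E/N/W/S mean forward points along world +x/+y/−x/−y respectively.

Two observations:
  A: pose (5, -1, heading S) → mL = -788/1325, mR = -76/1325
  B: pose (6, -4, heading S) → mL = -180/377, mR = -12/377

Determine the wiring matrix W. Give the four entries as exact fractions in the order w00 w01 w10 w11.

obs A: pose=(5,-1,S) → sL=8/25, sR=40/53, mL=-788/1325, mR=-76/1325
obs B: pose=(6,-4,S) → sL=8/29, sR=8/13, mL=-180/377, mR=-12/377
sensor matrix S = [[8/25, 40/53], [8/29, 8/13]]; det S = -5632/499525
solve [mL_A; mL_B] = S·[w00; w01] and [mR_A; mR_B] = S·[w10; w11]:
  w00 = 1/2, w01 = -1, w10 = 1, w11 = -1/2

1/2 -1 1 -1/2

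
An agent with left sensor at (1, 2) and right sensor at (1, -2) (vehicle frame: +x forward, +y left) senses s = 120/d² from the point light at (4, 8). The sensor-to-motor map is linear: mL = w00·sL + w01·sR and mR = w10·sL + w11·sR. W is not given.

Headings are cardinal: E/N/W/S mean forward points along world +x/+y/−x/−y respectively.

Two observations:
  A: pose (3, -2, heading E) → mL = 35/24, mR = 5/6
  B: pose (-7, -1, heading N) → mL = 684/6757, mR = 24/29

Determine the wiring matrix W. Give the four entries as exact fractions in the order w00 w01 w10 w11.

1 -1/2 0 1

obs A: pose=(3,-2,E) → sL=15/8, sR=5/6, mL=35/24, mR=5/6
obs B: pose=(-7,-1,N) → sL=120/233, sR=24/29, mL=684/6757, mR=24/29
sensor matrix S = [[15/8, 5/6], [120/233, 24/29]]; det S = 7585/6757
solve [mL_A; mL_B] = S·[w00; w01] and [mR_A; mR_B] = S·[w10; w11]:
  w00 = 1, w01 = -1/2, w10 = 0, w11 = 1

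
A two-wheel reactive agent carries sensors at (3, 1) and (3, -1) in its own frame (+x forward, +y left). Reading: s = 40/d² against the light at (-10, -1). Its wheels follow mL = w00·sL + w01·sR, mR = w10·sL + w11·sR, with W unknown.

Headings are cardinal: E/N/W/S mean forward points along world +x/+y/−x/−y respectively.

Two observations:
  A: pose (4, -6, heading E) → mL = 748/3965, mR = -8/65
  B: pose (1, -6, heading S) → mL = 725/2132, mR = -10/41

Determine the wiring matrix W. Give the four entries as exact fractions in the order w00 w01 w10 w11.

obs A: pose=(4,-6,E) → sL=8/61, sR=8/65, mL=748/3965, mR=-8/65
obs B: pose=(1,-6,S) → sL=5/26, sR=10/41, mL=725/2132, mR=-10/41
sensor matrix S = [[8/61, 8/65], [5/26, 10/41]]; det S = 3516/422669
solve [mL_A; mL_B] = S·[w00; w01] and [mR_A; mR_B] = S·[w10; w11]:
  w00 = 1/2, w01 = 1, w10 = 0, w11 = -1

1/2 1 0 -1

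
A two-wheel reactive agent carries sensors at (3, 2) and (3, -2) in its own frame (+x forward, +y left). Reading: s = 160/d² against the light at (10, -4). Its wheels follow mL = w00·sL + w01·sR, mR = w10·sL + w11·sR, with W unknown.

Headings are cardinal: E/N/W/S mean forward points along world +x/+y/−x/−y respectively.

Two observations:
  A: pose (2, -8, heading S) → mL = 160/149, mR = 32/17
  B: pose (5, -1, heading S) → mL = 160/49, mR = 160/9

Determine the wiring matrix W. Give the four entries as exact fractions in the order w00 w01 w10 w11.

0 1 1 0

obs A: pose=(2,-8,S) → sL=32/17, sR=160/149, mL=160/149, mR=32/17
obs B: pose=(5,-1,S) → sL=160/9, sR=160/49, mL=160/49, mR=160/9
sensor matrix S = [[32/17, 160/149], [160/9, 160/49]]; det S = -14458880/1117053
solve [mL_A; mL_B] = S·[w00; w01] and [mR_A; mR_B] = S·[w10; w11]:
  w00 = 0, w01 = 1, w10 = 1, w11 = 0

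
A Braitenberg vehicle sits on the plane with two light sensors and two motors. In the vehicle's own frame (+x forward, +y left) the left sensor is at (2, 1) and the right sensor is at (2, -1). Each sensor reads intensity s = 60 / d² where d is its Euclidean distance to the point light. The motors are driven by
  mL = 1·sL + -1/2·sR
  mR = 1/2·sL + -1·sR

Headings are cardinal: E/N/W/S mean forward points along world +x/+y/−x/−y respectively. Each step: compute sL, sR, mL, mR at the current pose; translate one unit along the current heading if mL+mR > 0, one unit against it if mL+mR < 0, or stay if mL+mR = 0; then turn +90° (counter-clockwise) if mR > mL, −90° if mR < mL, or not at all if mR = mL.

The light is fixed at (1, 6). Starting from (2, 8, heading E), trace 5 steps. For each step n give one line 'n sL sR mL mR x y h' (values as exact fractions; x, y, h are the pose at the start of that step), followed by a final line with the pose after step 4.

0 10/3 6 1/3 -13/3 2 8 E
1 60 60 30 -30 1 8 S
2 12 60/13 126/13 18/13 1 8 W
3 3 15/4 9/8 -9/4 0 8 N
4 12 60 -18 -54 0 7 E
final -1 7 S

n=0: pose=(2,8,E); sL=10/3, sR=6; mL=1/3, mR=-13/3; mL+mR=-4 → advance -1; mR−mL=-14/3 → turn -1·90°
n=1: pose=(1,8,S); sL=60, sR=60; mL=30, mR=-30; mL+mR=0 → advance +0; mR−mL=-60 → turn -1·90°
n=2: pose=(1,8,W); sL=12, sR=60/13; mL=126/13, mR=18/13; mL+mR=144/13 → advance +1; mR−mL=-108/13 → turn -1·90°
n=3: pose=(0,8,N); sL=3, sR=15/4; mL=9/8, mR=-9/4; mL+mR=-9/8 → advance -1; mR−mL=-27/8 → turn -1·90°
n=4: pose=(0,7,E); sL=12, sR=60; mL=-18, mR=-54; mL+mR=-72 → advance -1; mR−mL=-36 → turn -1·90°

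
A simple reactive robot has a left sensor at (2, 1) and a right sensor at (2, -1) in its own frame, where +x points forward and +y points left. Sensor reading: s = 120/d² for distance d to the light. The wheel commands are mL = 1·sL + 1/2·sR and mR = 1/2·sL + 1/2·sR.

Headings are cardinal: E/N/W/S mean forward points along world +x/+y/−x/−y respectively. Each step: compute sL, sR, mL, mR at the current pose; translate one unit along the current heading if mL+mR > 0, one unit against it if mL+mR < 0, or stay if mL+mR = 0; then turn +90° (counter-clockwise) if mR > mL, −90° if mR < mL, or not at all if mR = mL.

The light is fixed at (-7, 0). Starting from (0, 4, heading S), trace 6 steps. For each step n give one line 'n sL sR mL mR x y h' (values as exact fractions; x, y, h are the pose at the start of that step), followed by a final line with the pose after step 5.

0 30/17 3 111/34 81/34 0 4 S
1 120/29 120/41 6660/1189 4200/1189 0 3 W
2 12/5 60/37 594/185 372/185 -1 3 N
3 120/89 120/73 14100/6497 9720/6497 -1 4 E
4 30/17 3 111/34 81/34 0 4 S
5 120/29 120/41 6660/1189 4200/1189 0 3 W
final -1 3 N

n=0: pose=(0,4,S); sL=30/17, sR=3; mL=111/34, mR=81/34; mL+mR=96/17 → advance +1; mR−mL=-15/17 → turn -1·90°
n=1: pose=(0,3,W); sL=120/29, sR=120/41; mL=6660/1189, mR=4200/1189; mL+mR=10860/1189 → advance +1; mR−mL=-60/29 → turn -1·90°
n=2: pose=(-1,3,N); sL=12/5, sR=60/37; mL=594/185, mR=372/185; mL+mR=966/185 → advance +1; mR−mL=-6/5 → turn -1·90°
n=3: pose=(-1,4,E); sL=120/89, sR=120/73; mL=14100/6497, mR=9720/6497; mL+mR=23820/6497 → advance +1; mR−mL=-60/89 → turn -1·90°
n=4: pose=(0,4,S); sL=30/17, sR=3; mL=111/34, mR=81/34; mL+mR=96/17 → advance +1; mR−mL=-15/17 → turn -1·90°
n=5: pose=(0,3,W); sL=120/29, sR=120/41; mL=6660/1189, mR=4200/1189; mL+mR=10860/1189 → advance +1; mR−mL=-60/29 → turn -1·90°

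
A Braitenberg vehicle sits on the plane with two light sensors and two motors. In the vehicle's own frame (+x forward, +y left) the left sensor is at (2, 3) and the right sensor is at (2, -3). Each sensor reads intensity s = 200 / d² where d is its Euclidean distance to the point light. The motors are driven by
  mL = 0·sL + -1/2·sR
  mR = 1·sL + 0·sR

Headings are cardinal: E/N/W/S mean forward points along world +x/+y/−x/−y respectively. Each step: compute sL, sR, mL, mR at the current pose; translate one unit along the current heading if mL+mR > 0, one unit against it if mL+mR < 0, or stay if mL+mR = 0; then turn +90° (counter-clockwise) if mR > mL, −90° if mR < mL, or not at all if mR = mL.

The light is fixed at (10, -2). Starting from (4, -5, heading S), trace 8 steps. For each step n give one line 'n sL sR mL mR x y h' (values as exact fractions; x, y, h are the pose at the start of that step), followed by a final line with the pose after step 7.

n=0: pose=(4,-5,S); sL=100/17, sR=100/53; mL=-50/53, mR=100/17; mL+mR=4450/901 → advance +1; mR−mL=6150/901 → turn +1·90°
n=1: pose=(4,-6,E); sL=200/17, sR=40/13; mL=-20/13, mR=200/17; mL+mR=2260/221 → advance +1; mR−mL=2940/221 → turn +1·90°
n=2: pose=(5,-6,N); sL=50/17, sR=25; mL=-25/2, mR=50/17; mL+mR=-325/34 → advance -1; mR−mL=525/34 → turn +1·90°
n=3: pose=(5,-7,W); sL=200/113, sR=200/53; mL=-100/53, mR=200/113; mL+mR=-700/5989 → advance -1; mR−mL=21900/5989 → turn +1·90°
n=4: pose=(6,-7,S); sL=4, sR=100/49; mL=-50/49, mR=4; mL+mR=146/49 → advance +1; mR−mL=246/49 → turn +1·90°
n=5: pose=(6,-8,E); sL=200/13, sR=40/17; mL=-20/17, mR=200/13; mL+mR=3140/221 → advance +1; mR−mL=3660/221 → turn +1·90°
n=6: pose=(7,-8,N); sL=50/13, sR=25/2; mL=-25/4, mR=50/13; mL+mR=-125/52 → advance -1; mR−mL=525/52 → turn +1·90°
n=7: pose=(7,-9,W); sL=8/5, sR=200/41; mL=-100/41, mR=8/5; mL+mR=-172/205 → advance -1; mR−mL=828/205 → turn +1·90°

0 100/17 100/53 -50/53 100/17 4 -5 S
1 200/17 40/13 -20/13 200/17 4 -6 E
2 50/17 25 -25/2 50/17 5 -6 N
3 200/113 200/53 -100/53 200/113 5 -7 W
4 4 100/49 -50/49 4 6 -7 S
5 200/13 40/17 -20/17 200/13 6 -8 E
6 50/13 25/2 -25/4 50/13 7 -8 N
7 8/5 200/41 -100/41 8/5 7 -9 W
final 8 -9 S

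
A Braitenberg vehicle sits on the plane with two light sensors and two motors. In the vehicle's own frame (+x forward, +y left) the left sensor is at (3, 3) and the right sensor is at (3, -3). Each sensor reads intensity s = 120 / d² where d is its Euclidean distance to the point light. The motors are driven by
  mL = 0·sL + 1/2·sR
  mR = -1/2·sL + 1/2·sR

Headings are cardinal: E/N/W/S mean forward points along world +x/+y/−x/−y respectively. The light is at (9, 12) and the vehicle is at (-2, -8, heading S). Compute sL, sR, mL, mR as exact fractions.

left sensor world pos  = (1, -11); dL² = 593
right sensor world pos = (-5, -11); dR² = 725
sL = 120/593 = 120/593
sR = 120/725 = 24/145
mL = 0·sL + 1/2·sR = 12/145
mR = -1/2·sL + 1/2·sR = -1584/85985

120/593 24/145 12/145 -1584/85985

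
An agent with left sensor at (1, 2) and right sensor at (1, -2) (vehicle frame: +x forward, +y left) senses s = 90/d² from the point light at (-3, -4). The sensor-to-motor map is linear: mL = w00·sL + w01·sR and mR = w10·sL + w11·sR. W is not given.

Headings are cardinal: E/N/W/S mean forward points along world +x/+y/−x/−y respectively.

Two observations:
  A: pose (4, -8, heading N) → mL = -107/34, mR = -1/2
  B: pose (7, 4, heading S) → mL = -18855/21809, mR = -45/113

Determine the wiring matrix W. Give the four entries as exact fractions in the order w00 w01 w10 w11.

-1 -1/2 0 -1/2

obs A: pose=(4,-8,N) → sL=45/17, sR=1, mL=-107/34, mR=-1/2
obs B: pose=(7,4,S) → sL=90/193, sR=90/113, mL=-18855/21809, mR=-45/113
sensor matrix S = [[45/17, 1], [90/193, 90/113]]; det S = 608760/370753
solve [mL_A; mL_B] = S·[w00; w01] and [mR_A; mR_B] = S·[w10; w11]:
  w00 = -1, w01 = -1/2, w10 = 0, w11 = -1/2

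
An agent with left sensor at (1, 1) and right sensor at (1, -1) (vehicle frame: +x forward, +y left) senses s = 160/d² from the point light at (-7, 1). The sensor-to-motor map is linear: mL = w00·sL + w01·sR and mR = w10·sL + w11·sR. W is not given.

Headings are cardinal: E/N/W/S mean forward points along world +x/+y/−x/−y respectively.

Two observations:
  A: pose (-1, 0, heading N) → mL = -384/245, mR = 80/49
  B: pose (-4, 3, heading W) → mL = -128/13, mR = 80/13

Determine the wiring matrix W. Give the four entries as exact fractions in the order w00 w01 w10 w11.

obs A: pose=(-1,0,N) → sL=32/5, sR=160/49, mL=-384/245, mR=80/49
obs B: pose=(-4,3,W) → sL=32, sR=160/13, mL=-128/13, mR=80/13
sensor matrix S = [[32/5, 160/49], [32, 160/13]]; det S = -16384/637
solve [mL_A; mL_B] = S·[w00; w01] and [mR_A; mR_B] = S·[w10; w11]:
  w00 = -1/2, w01 = 1/2, w10 = 0, w11 = 1/2

-1/2 1/2 0 1/2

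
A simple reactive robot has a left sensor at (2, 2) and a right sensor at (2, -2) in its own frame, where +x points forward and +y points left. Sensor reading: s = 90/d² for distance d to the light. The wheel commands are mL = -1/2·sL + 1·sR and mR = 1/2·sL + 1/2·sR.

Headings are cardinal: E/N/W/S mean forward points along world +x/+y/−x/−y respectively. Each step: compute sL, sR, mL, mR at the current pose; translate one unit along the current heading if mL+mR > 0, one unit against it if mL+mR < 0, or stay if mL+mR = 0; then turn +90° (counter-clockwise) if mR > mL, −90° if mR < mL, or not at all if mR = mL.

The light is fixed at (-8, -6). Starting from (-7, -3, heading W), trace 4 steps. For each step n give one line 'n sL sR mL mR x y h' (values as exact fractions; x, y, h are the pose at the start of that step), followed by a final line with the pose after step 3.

0 45 45/13 -495/26 315/13 -7 -3 W
1 18 18 9 18 -8 -3 S
2 9/2 45/2 81/4 27/2 -8 -4 E
3 10 90 85 50 -7 -4 S
final -7 -5 W

n=0: pose=(-7,-3,W); sL=45, sR=45/13; mL=-495/26, mR=315/13; mL+mR=135/26 → advance +1; mR−mL=1125/26 → turn +1·90°
n=1: pose=(-8,-3,S); sL=18, sR=18; mL=9, mR=18; mL+mR=27 → advance +1; mR−mL=9 → turn +1·90°
n=2: pose=(-8,-4,E); sL=9/2, sR=45/2; mL=81/4, mR=27/2; mL+mR=135/4 → advance +1; mR−mL=-27/4 → turn -1·90°
n=3: pose=(-7,-4,S); sL=10, sR=90; mL=85, mR=50; mL+mR=135 → advance +1; mR−mL=-35 → turn -1·90°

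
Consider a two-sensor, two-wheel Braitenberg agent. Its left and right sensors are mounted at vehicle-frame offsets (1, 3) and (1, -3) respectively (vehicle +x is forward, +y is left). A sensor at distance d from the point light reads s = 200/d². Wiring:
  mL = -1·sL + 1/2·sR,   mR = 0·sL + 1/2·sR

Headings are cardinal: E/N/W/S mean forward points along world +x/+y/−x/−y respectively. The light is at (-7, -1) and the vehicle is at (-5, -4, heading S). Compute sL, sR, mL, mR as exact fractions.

200/41 200/17 700/697 100/17

left sensor world pos  = (-2, -5); dL² = 41
right sensor world pos = (-8, -5); dR² = 17
sL = 200/41 = 200/41
sR = 200/17 = 200/17
mL = -1·sL + 1/2·sR = 700/697
mR = 0·sL + 1/2·sR = 100/17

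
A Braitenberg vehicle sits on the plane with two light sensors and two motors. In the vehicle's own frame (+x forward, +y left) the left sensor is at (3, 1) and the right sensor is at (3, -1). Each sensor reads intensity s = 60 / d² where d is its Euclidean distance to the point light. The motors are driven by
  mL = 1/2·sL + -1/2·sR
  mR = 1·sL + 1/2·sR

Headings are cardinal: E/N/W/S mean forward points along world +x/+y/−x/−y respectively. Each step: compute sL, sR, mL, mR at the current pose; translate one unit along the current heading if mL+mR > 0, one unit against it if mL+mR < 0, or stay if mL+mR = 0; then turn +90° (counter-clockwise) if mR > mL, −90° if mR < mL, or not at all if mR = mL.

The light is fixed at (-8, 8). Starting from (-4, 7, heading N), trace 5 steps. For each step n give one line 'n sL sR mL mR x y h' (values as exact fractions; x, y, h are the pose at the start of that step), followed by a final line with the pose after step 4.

n=0: pose=(-4,7,N); sL=60/13, sR=60/29; mL=480/377, mR=2130/377; mL+mR=90/13 → advance +1; mR−mL=1650/377 → turn +1·90°
n=1: pose=(-4,8,W); sL=30, sR=30; mL=0, mR=45; mL+mR=45 → advance +1; mR−mL=45 → turn +1·90°
n=2: pose=(-5,8,S); sL=12/5, sR=60/13; mL=-72/65, mR=306/65; mL+mR=18/5 → advance +1; mR−mL=378/65 → turn +1·90°
n=3: pose=(-5,7,E); sL=5/3, sR=3/2; mL=1/12, mR=29/12; mL+mR=5/2 → advance +1; mR−mL=7/3 → turn +1·90°
n=4: pose=(-4,7,N); sL=60/13, sR=60/29; mL=480/377, mR=2130/377; mL+mR=90/13 → advance +1; mR−mL=1650/377 → turn +1·90°

0 60/13 60/29 480/377 2130/377 -4 7 N
1 30 30 0 45 -4 8 W
2 12/5 60/13 -72/65 306/65 -5 8 S
3 5/3 3/2 1/12 29/12 -5 7 E
4 60/13 60/29 480/377 2130/377 -4 7 N
final -4 8 W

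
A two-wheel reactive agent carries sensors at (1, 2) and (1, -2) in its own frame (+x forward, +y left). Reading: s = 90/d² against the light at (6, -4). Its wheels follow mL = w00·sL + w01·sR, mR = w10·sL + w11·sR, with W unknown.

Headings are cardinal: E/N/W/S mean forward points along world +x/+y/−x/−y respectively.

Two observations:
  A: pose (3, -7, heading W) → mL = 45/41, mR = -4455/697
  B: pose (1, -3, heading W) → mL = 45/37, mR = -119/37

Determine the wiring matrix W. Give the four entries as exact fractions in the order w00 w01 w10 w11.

obs A: pose=(3,-7,W) → sL=90/41, sR=90/17, mL=45/41, mR=-4455/697
obs B: pose=(1,-3,W) → sL=90/37, sR=2, mL=45/37, mR=-119/37
sensor matrix S = [[90/41, 90/17], [90/37, 2]]; det S = -218880/25789
solve [mL_A; mL_B] = S·[w00; w01] and [mR_A; mR_B] = S·[w10; w11]:
  w00 = 1/2, w01 = 0, w10 = -1/2, w11 = -1

1/2 0 -1/2 -1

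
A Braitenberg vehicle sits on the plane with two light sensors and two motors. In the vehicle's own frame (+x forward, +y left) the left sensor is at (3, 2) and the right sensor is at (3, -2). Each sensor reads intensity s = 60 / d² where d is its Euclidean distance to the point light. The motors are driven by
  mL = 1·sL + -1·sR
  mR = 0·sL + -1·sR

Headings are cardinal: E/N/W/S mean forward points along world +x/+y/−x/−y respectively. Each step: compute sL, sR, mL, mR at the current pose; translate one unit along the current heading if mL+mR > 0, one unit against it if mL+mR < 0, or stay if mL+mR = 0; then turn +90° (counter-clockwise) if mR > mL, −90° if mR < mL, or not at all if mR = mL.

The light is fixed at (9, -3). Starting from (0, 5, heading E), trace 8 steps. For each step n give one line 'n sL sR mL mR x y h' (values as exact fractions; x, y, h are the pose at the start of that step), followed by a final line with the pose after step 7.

n=0: pose=(0,5,E); sL=15/34, sR=5/6; mL=-20/51, mR=-5/6; mL+mR=-125/102 → advance -1; mR−mL=-15/34 → turn -1·90°
n=1: pose=(-1,5,S); sL=60/89, sR=60/169; mL=4800/15041, mR=-60/169; mL+mR=-540/15041 → advance -1; mR−mL=-60/89 → turn -1·90°
n=2: pose=(-1,6,W); sL=30/109, sR=6/29; mL=216/3161, mR=-6/29; mL+mR=-438/3161 → advance -1; mR−mL=-30/109 → turn -1·90°
n=3: pose=(0,6,N); sL=12/53, sR=60/193; mL=-864/10229, mR=-60/193; mL+mR=-4044/10229 → advance -1; mR−mL=-12/53 → turn -1·90°
n=4: pose=(0,5,E); sL=15/34, sR=5/6; mL=-20/51, mR=-5/6; mL+mR=-125/102 → advance -1; mR−mL=-15/34 → turn -1·90°
n=5: pose=(-1,5,S); sL=60/89, sR=60/169; mL=4800/15041, mR=-60/169; mL+mR=-540/15041 → advance -1; mR−mL=-60/89 → turn -1·90°
n=6: pose=(-1,6,W); sL=30/109, sR=6/29; mL=216/3161, mR=-6/29; mL+mR=-438/3161 → advance -1; mR−mL=-30/109 → turn -1·90°
n=7: pose=(0,6,N); sL=12/53, sR=60/193; mL=-864/10229, mR=-60/193; mL+mR=-4044/10229 → advance -1; mR−mL=-12/53 → turn -1·90°

0 15/34 5/6 -20/51 -5/6 0 5 E
1 60/89 60/169 4800/15041 -60/169 -1 5 S
2 30/109 6/29 216/3161 -6/29 -1 6 W
3 12/53 60/193 -864/10229 -60/193 0 6 N
4 15/34 5/6 -20/51 -5/6 0 5 E
5 60/89 60/169 4800/15041 -60/169 -1 5 S
6 30/109 6/29 216/3161 -6/29 -1 6 W
7 12/53 60/193 -864/10229 -60/193 0 6 N
final 0 5 E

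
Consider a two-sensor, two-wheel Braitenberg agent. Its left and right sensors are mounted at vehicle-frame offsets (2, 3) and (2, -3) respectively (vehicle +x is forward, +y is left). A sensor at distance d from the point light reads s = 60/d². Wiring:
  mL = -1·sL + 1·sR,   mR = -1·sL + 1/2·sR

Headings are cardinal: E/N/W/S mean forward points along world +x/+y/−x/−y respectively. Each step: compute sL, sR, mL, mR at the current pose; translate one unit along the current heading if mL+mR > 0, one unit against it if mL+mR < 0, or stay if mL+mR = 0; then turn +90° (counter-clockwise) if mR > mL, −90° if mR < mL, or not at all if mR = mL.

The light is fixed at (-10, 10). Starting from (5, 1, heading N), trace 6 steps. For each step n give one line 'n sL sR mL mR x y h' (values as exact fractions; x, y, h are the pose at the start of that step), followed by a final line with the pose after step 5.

n=0: pose=(5,1,N); sL=60/193, sR=60/373; mL=-10800/71989, mR=-16590/71989; mL+mR=-27390/71989 → advance -1; mR−mL=-30/373 → turn -1·90°
n=1: pose=(5,0,E); sL=30/169, sR=30/229; mL=-1800/38701, mR=-4335/38701; mL+mR=-6135/38701 → advance -1; mR−mL=-15/229 → turn -1·90°
n=2: pose=(4,0,S); sL=60/433, sR=12/53; mL=2016/22949, mR=-582/22949; mL+mR=1434/22949 → advance +1; mR−mL=-6/53 → turn -1·90°
n=3: pose=(4,-1,W); sL=3/17, sR=15/52; mL=99/884, mR=-57/1768; mL+mR=141/1768 → advance +1; mR−mL=-15/104 → turn -1·90°
n=4: pose=(3,-1,N); sL=60/181, sR=60/337; mL=-9360/60997, mR=-14790/60997; mL+mR=-24150/60997 → advance -1; mR−mL=-30/337 → turn -1·90°
n=5: pose=(3,-2,E); sL=10/51, sR=2/15; mL=-16/255, mR=-11/85; mL+mR=-49/255 → advance -1; mR−mL=-1/15 → turn -1·90°

0 60/193 60/373 -10800/71989 -16590/71989 5 1 N
1 30/169 30/229 -1800/38701 -4335/38701 5 0 E
2 60/433 12/53 2016/22949 -582/22949 4 0 S
3 3/17 15/52 99/884 -57/1768 4 -1 W
4 60/181 60/337 -9360/60997 -14790/60997 3 -1 N
5 10/51 2/15 -16/255 -11/85 3 -2 E
final 2 -2 S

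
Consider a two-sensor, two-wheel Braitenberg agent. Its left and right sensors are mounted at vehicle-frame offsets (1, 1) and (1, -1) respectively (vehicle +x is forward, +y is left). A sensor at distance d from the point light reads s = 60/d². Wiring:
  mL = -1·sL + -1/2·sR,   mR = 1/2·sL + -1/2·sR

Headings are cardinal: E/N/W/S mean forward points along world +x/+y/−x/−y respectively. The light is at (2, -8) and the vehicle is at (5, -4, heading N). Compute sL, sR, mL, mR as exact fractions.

60/29 60/41 -3330/1189 360/1189

left sensor world pos  = (4, -3); dL² = 29
right sensor world pos = (6, -3); dR² = 41
sL = 60/29 = 60/29
sR = 60/41 = 60/41
mL = -1·sL + -1/2·sR = -3330/1189
mR = 1/2·sL + -1/2·sR = 360/1189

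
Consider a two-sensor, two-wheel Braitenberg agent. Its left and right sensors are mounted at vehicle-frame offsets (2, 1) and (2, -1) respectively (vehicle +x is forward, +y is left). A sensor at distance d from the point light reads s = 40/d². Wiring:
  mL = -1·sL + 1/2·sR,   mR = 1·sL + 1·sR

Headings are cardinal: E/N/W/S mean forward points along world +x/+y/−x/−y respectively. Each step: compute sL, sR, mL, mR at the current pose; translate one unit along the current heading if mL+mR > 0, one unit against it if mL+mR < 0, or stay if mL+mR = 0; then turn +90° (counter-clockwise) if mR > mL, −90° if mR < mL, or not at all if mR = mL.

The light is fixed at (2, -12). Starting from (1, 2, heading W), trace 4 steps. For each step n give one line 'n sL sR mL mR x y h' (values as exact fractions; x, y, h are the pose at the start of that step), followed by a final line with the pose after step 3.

n=0: pose=(1,2,W); sL=20/89, sR=20/117; mL=-1450/10413, mR=4120/10413; mL+mR=10/39 → advance +1; mR−mL=5570/10413 → turn +1·90°
n=1: pose=(0,2,S); sL=8/29, sR=40/153; mL=-644/4437, mR=2384/4437; mL+mR=20/51 → advance +1; mR−mL=3028/4437 → turn +1·90°
n=2: pose=(0,1,E); sL=10/49, sR=5/18; mL=-115/1764, mR=425/882; mL+mR=5/12 → advance +1; mR−mL=965/1764 → turn +1·90°
n=3: pose=(1,1,N); sL=40/229, sR=8/45; mL=-884/10305, mR=3632/10305; mL+mR=4/15 → advance +1; mR−mL=4516/10305 → turn +1·90°

0 20/89 20/117 -1450/10413 4120/10413 1 2 W
1 8/29 40/153 -644/4437 2384/4437 0 2 S
2 10/49 5/18 -115/1764 425/882 0 1 E
3 40/229 8/45 -884/10305 3632/10305 1 1 N
final 1 2 W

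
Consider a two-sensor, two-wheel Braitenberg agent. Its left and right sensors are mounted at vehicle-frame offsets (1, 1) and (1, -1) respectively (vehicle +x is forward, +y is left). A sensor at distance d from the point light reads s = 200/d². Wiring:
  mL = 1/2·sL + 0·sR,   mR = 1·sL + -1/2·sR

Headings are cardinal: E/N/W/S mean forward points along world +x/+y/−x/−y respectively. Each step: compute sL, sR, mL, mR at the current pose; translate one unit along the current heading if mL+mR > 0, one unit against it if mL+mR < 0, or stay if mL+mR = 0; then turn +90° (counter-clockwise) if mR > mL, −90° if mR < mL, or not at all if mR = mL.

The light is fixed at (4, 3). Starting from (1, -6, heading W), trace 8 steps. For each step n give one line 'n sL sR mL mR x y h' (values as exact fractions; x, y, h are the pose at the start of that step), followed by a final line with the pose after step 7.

n=0: pose=(1,-6,W); sL=50/29, sR=5/2; mL=25/29, mR=55/116; mL+mR=155/116 → advance +1; mR−mL=-45/116 → turn -1·90°
n=1: pose=(0,-6,N); sL=200/89, sR=200/73; mL=100/89, mR=5700/6497; mL+mR=13000/6497 → advance +1; mR−mL=-1600/6497 → turn -1·90°
n=2: pose=(0,-5,E); sL=100/29, sR=20/9; mL=50/29, mR=610/261; mL+mR=1060/261 → advance +1; mR−mL=160/261 → turn +1·90°
n=3: pose=(1,-5,N); sL=40/13, sR=200/53; mL=20/13, mR=820/689; mL+mR=1880/689 → advance +1; mR−mL=-240/689 → turn -1·90°
n=4: pose=(1,-4,E); sL=5, sR=50/17; mL=5/2, mR=60/17; mL+mR=205/34 → advance +1; mR−mL=35/34 → turn +1·90°
n=5: pose=(2,-4,N); sL=40/9, sR=200/37; mL=20/9, mR=580/333; mL+mR=440/111 → advance +1; mR−mL=-160/333 → turn -1·90°
n=6: pose=(2,-3,E); sL=100/13, sR=4; mL=50/13, mR=74/13; mL+mR=124/13 → advance +1; mR−mL=24/13 → turn +1·90°
n=7: pose=(3,-3,N); sL=200/29, sR=8; mL=100/29, mR=84/29; mL+mR=184/29 → advance +1; mR−mL=-16/29 → turn -1·90°

0 50/29 5/2 25/29 55/116 1 -6 W
1 200/89 200/73 100/89 5700/6497 0 -6 N
2 100/29 20/9 50/29 610/261 0 -5 E
3 40/13 200/53 20/13 820/689 1 -5 N
4 5 50/17 5/2 60/17 1 -4 E
5 40/9 200/37 20/9 580/333 2 -4 N
6 100/13 4 50/13 74/13 2 -3 E
7 200/29 8 100/29 84/29 3 -3 N
final 3 -2 E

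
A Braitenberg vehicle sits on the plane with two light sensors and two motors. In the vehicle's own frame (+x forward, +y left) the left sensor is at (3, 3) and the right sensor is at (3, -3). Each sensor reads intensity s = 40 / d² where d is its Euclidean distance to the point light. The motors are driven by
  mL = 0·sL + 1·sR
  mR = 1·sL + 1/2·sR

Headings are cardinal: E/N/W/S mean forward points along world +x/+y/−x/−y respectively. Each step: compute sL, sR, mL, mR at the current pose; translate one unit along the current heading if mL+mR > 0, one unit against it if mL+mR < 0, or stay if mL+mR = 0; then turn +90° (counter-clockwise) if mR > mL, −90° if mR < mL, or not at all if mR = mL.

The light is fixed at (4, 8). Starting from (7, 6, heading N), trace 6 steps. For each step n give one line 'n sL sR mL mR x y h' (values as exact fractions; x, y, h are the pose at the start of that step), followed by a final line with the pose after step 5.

n=0: pose=(7,6,N); sL=40, sR=40/37; mL=40/37, mR=1500/37; mL+mR=1540/37 → advance +1; mR−mL=1460/37 → turn +1·90°
n=1: pose=(7,7,W); sL=5/2, sR=10; mL=10, mR=15/2; mL+mR=35/2 → advance +1; mR−mL=-5/2 → turn -1·90°
n=2: pose=(6,7,N); sL=8, sR=40/29; mL=40/29, mR=252/29; mL+mR=292/29 → advance +1; mR−mL=212/29 → turn +1·90°
n=3: pose=(6,8,W); sL=4, sR=4; mL=4, mR=6; mL+mR=10 → advance +1; mR−mL=2 → turn +1·90°
n=4: pose=(5,8,S); sL=8/5, sR=40/13; mL=40/13, mR=204/65; mL+mR=404/65 → advance +1; mR−mL=4/65 → turn +1·90°
n=5: pose=(5,7,E); sL=2, sR=5/4; mL=5/4, mR=21/8; mL+mR=31/8 → advance +1; mR−mL=11/8 → turn +1·90°

0 40 40/37 40/37 1500/37 7 6 N
1 5/2 10 10 15/2 7 7 W
2 8 40/29 40/29 252/29 6 7 N
3 4 4 4 6 6 8 W
4 8/5 40/13 40/13 204/65 5 8 S
5 2 5/4 5/4 21/8 5 7 E
final 6 7 N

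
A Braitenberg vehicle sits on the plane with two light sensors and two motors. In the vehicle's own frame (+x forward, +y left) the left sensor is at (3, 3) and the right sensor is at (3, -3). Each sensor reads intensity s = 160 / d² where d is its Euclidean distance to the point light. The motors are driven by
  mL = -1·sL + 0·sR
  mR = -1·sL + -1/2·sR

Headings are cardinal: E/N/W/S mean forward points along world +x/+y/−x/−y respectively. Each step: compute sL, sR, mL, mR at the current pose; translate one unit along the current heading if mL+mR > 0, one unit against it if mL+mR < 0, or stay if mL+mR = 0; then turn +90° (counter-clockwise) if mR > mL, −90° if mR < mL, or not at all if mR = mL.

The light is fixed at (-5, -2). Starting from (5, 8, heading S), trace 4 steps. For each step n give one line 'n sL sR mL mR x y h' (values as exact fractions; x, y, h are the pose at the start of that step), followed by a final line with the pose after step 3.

0 80/109 80/49 -80/109 -8280/5341 5 8 S
1 160/113 32/49 -160/113 -9648/5537 5 9 W
2 8/13 20/49 -8/13 -522/637 6 9 N
3 32/73 32/49 -32/73 -2736/3577 6 8 E
final 5 8 S

n=0: pose=(5,8,S); sL=80/109, sR=80/49; mL=-80/109, mR=-8280/5341; mL+mR=-12200/5341 → advance -1; mR−mL=-40/49 → turn -1·90°
n=1: pose=(5,9,W); sL=160/113, sR=32/49; mL=-160/113, mR=-9648/5537; mL+mR=-17488/5537 → advance -1; mR−mL=-16/49 → turn -1·90°
n=2: pose=(6,9,N); sL=8/13, sR=20/49; mL=-8/13, mR=-522/637; mL+mR=-914/637 → advance -1; mR−mL=-10/49 → turn -1·90°
n=3: pose=(6,8,E); sL=32/73, sR=32/49; mL=-32/73, mR=-2736/3577; mL+mR=-4304/3577 → advance -1; mR−mL=-16/49 → turn -1·90°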